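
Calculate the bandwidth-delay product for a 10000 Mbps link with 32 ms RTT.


BDP = bandwidth * RTT
= 10000 Mbps * 32 ms
= 10000 * 1e6 * 32 / 1000 bits
= 320000000 bits
= 40000000 bytes
= 39062.5 KB
BDP = 320000000 bits (40000000 bytes)


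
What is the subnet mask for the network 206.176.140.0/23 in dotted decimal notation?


/23 means 23 network bits, 9 host bits
Binary: 11111111111111111111111000000000
Mask: 255.255.254.0


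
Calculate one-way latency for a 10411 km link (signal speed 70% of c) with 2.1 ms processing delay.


Speed = 0.7 * 3e5 km/s = 210000 km/s
Propagation delay = 10411 / 210000 = 0.0496 s = 49.5762 ms
Processing delay = 2.1 ms
Total one-way latency = 51.6762 ms


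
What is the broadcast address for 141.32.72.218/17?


Network: 141.32.0.0/17
Host bits = 15
Set all host bits to 1:
Broadcast: 141.32.127.255


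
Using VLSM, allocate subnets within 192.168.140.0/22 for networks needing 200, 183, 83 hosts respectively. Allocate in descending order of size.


200 hosts -> /24 (254 usable): 192.168.140.0/24
183 hosts -> /24 (254 usable): 192.168.141.0/24
83 hosts -> /25 (126 usable): 192.168.142.0/25
Allocation: 192.168.140.0/24 (200 hosts, 254 usable); 192.168.141.0/24 (183 hosts, 254 usable); 192.168.142.0/25 (83 hosts, 126 usable)


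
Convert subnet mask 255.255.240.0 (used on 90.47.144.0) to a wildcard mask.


Subnet mask: 255.255.240.0
Wildcard = 255.255.255.255 - subnet mask
255 - 255 = 0
255 - 255 = 0
255 - 240 = 15
255 - 0 = 255
Wildcard: 0.0.15.255


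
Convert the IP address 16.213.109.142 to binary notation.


16 = 00010000
213 = 11010101
109 = 01101101
142 = 10001110
Binary: 00010000.11010101.01101101.10001110


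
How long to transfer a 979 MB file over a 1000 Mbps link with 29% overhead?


Effective throughput = 1000 * (1 - 29/100) = 710 Mbps
File size in Mb = 979 * 8 = 7832 Mb
Time = 7832 / 710
Time = 11.031 seconds


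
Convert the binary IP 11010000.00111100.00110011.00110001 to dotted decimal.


11010000 = 208
00111100 = 60
00110011 = 51
00110001 = 49
IP: 208.60.51.49


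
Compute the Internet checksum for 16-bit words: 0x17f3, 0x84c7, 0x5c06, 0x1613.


Sum all words (with carry folding):
+ 0x17f3 = 0x17f3
+ 0x84c7 = 0x9cba
+ 0x5c06 = 0xf8c0
+ 0x1613 = 0x0ed4
One's complement: ~0x0ed4
Checksum = 0xf12b


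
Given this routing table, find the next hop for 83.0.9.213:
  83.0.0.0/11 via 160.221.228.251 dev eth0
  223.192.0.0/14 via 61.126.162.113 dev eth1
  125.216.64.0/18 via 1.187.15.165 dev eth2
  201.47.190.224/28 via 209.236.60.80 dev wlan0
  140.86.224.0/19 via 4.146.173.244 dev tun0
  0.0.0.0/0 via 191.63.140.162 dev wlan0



Longest prefix match for 83.0.9.213:
  /11 83.0.0.0: MATCH
  /14 223.192.0.0: no
  /18 125.216.64.0: no
  /28 201.47.190.224: no
  /19 140.86.224.0: no
  /0 0.0.0.0: MATCH
Selected: next-hop 160.221.228.251 via eth0 (matched /11)


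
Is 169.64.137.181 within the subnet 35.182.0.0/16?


Subnet network: 35.182.0.0
Test IP AND mask: 169.64.0.0
No, 169.64.137.181 is not in 35.182.0.0/16


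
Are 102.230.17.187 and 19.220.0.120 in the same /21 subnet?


Mask: 255.255.248.0
102.230.17.187 AND mask = 102.230.16.0
19.220.0.120 AND mask = 19.220.0.0
No, different subnets (102.230.16.0 vs 19.220.0.0)


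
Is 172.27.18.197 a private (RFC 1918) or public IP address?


RFC 1918 private ranges:
  10.0.0.0/8 (10.0.0.0 - 10.255.255.255)
  172.16.0.0/12 (172.16.0.0 - 172.31.255.255)
  192.168.0.0/16 (192.168.0.0 - 192.168.255.255)
Private (in 172.16.0.0/12)


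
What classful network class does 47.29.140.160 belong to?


First octet: 47
Binary: 00101111
0xxxxxxx -> Class A (1-126)
Class A, default mask 255.0.0.0 (/8)


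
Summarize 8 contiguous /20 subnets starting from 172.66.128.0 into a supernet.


Original prefix: /20
Number of subnets: 8 = 2^3
New prefix = 20 - 3 = 17
Supernet: 172.66.128.0/17


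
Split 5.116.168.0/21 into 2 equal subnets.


New prefix = 21 + 1 = 22
Each subnet has 1024 addresses
  5.116.168.0/22
  5.116.172.0/22
Subnets: 5.116.168.0/22, 5.116.172.0/22


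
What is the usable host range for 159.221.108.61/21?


Network: 159.221.104.0
Broadcast: 159.221.111.255
First usable = network + 1
Last usable = broadcast - 1
Range: 159.221.104.1 to 159.221.111.254


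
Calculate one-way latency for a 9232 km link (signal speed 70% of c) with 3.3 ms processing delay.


Speed = 0.7 * 3e5 km/s = 210000 km/s
Propagation delay = 9232 / 210000 = 0.044 s = 43.9619 ms
Processing delay = 3.3 ms
Total one-way latency = 47.2619 ms


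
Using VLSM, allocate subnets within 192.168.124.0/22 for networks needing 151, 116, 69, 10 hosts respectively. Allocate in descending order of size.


151 hosts -> /24 (254 usable): 192.168.124.0/24
116 hosts -> /25 (126 usable): 192.168.125.0/25
69 hosts -> /25 (126 usable): 192.168.125.128/25
10 hosts -> /28 (14 usable): 192.168.126.0/28
Allocation: 192.168.124.0/24 (151 hosts, 254 usable); 192.168.125.0/25 (116 hosts, 126 usable); 192.168.125.128/25 (69 hosts, 126 usable); 192.168.126.0/28 (10 hosts, 14 usable)


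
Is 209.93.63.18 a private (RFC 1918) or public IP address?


RFC 1918 private ranges:
  10.0.0.0/8 (10.0.0.0 - 10.255.255.255)
  172.16.0.0/12 (172.16.0.0 - 172.31.255.255)
  192.168.0.0/16 (192.168.0.0 - 192.168.255.255)
Public (not in any RFC 1918 range)


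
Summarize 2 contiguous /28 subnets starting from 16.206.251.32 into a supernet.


Original prefix: /28
Number of subnets: 2 = 2^1
New prefix = 28 - 1 = 27
Supernet: 16.206.251.32/27


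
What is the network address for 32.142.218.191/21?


IP:   00100000.10001110.11011010.10111111
Mask: 11111111.11111111.11111000.00000000
AND operation:
Net:  00100000.10001110.11011000.00000000
Network: 32.142.216.0/21


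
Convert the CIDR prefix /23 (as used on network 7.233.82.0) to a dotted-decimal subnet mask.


/23 means 23 network bits, 9 host bits
Binary: 11111111111111111111111000000000
Mask: 255.255.254.0


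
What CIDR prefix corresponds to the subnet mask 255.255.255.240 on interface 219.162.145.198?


Binary: 11111111.11111111.11111111.11110000
Count leading 1s
Prefix: /28


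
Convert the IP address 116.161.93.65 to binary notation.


116 = 01110100
161 = 10100001
93 = 01011101
65 = 01000001
Binary: 01110100.10100001.01011101.01000001


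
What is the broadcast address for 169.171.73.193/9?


Network: 169.128.0.0/9
Host bits = 23
Set all host bits to 1:
Broadcast: 169.255.255.255


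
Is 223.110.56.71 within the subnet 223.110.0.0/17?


Subnet network: 223.110.0.0
Test IP AND mask: 223.110.0.0
Yes, 223.110.56.71 is in 223.110.0.0/17


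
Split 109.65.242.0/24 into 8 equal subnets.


New prefix = 24 + 3 = 27
Each subnet has 32 addresses
  109.65.242.0/27
  109.65.242.32/27
  109.65.242.64/27
  109.65.242.96/27
  109.65.242.128/27
  109.65.242.160/27
  109.65.242.192/27
  109.65.242.224/27
Subnets: 109.65.242.0/27, 109.65.242.32/27, 109.65.242.64/27, 109.65.242.96/27, 109.65.242.128/27, 109.65.242.160/27, 109.65.242.192/27, 109.65.242.224/27


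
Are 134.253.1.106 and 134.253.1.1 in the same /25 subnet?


Mask: 255.255.255.128
134.253.1.106 AND mask = 134.253.1.0
134.253.1.1 AND mask = 134.253.1.0
Yes, same subnet (134.253.1.0)


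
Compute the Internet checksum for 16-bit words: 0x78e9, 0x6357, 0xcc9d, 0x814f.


Sum all words (with carry folding):
+ 0x78e9 = 0x78e9
+ 0x6357 = 0xdc40
+ 0xcc9d = 0xa8de
+ 0x814f = 0x2a2e
One's complement: ~0x2a2e
Checksum = 0xd5d1


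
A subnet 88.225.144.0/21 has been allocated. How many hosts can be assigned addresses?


Host bits = 32 - 21 = 11
Total addresses = 2^11 = 2048
Usable = total - 2 (network and broadcast)
Usable hosts: 2046


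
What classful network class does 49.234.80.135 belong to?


First octet: 49
Binary: 00110001
0xxxxxxx -> Class A (1-126)
Class A, default mask 255.0.0.0 (/8)


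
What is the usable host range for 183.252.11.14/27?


Network: 183.252.11.0
Broadcast: 183.252.11.31
First usable = network + 1
Last usable = broadcast - 1
Range: 183.252.11.1 to 183.252.11.30


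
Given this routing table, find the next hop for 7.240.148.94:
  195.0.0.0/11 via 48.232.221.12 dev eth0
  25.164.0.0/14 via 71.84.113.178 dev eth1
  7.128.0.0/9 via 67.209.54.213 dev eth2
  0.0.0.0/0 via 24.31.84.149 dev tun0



Longest prefix match for 7.240.148.94:
  /11 195.0.0.0: no
  /14 25.164.0.0: no
  /9 7.128.0.0: MATCH
  /0 0.0.0.0: MATCH
Selected: next-hop 67.209.54.213 via eth2 (matched /9)


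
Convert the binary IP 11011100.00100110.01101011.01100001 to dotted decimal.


11011100 = 220
00100110 = 38
01101011 = 107
01100001 = 97
IP: 220.38.107.97


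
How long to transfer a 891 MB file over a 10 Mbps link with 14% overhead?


Effective throughput = 10 * (1 - 14/100) = 8.6 Mbps
File size in Mb = 891 * 8 = 7128 Mb
Time = 7128 / 8.6
Time = 828.8372 seconds


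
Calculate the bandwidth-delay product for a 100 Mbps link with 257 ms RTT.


BDP = bandwidth * RTT
= 100 Mbps * 257 ms
= 100 * 1e6 * 257 / 1000 bits
= 25700000 bits
= 3212500 bytes
= 3137.207 KB
BDP = 25700000 bits (3212500 bytes)


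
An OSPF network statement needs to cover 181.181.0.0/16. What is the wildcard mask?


Subnet mask: 255.255.0.0
Wildcard = 255.255.255.255 - subnet mask
255 - 255 = 0
255 - 255 = 0
255 - 0 = 255
255 - 0 = 255
Wildcard: 0.0.255.255


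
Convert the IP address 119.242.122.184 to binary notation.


119 = 01110111
242 = 11110010
122 = 01111010
184 = 10111000
Binary: 01110111.11110010.01111010.10111000


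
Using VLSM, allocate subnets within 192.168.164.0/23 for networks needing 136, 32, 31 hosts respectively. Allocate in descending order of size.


136 hosts -> /24 (254 usable): 192.168.164.0/24
32 hosts -> /26 (62 usable): 192.168.165.0/26
31 hosts -> /26 (62 usable): 192.168.165.64/26
Allocation: 192.168.164.0/24 (136 hosts, 254 usable); 192.168.165.0/26 (32 hosts, 62 usable); 192.168.165.64/26 (31 hosts, 62 usable)


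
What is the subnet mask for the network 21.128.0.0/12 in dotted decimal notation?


/12 means 12 network bits, 20 host bits
Binary: 11111111111100000000000000000000
Mask: 255.240.0.0


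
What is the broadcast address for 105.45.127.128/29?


Network: 105.45.127.128/29
Host bits = 3
Set all host bits to 1:
Broadcast: 105.45.127.135


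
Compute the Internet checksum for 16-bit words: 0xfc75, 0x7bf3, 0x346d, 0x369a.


Sum all words (with carry folding):
+ 0xfc75 = 0xfc75
+ 0x7bf3 = 0x7869
+ 0x346d = 0xacd6
+ 0x369a = 0xe370
One's complement: ~0xe370
Checksum = 0x1c8f


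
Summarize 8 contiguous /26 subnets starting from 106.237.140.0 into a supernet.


Original prefix: /26
Number of subnets: 8 = 2^3
New prefix = 26 - 3 = 23
Supernet: 106.237.140.0/23


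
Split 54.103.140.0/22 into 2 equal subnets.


New prefix = 22 + 1 = 23
Each subnet has 512 addresses
  54.103.140.0/23
  54.103.142.0/23
Subnets: 54.103.140.0/23, 54.103.142.0/23


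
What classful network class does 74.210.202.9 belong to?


First octet: 74
Binary: 01001010
0xxxxxxx -> Class A (1-126)
Class A, default mask 255.0.0.0 (/8)


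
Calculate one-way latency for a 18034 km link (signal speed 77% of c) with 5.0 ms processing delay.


Speed = 0.77 * 3e5 km/s = 231000 km/s
Propagation delay = 18034 / 231000 = 0.0781 s = 78.0693 ms
Processing delay = 5.0 ms
Total one-way latency = 83.0693 ms


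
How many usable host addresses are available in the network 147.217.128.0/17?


Host bits = 32 - 17 = 15
Total addresses = 2^15 = 32768
Usable = total - 2 (network and broadcast)
Usable hosts: 32766


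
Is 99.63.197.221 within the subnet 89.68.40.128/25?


Subnet network: 89.68.40.128
Test IP AND mask: 99.63.197.128
No, 99.63.197.221 is not in 89.68.40.128/25


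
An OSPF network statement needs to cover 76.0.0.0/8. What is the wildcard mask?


Subnet mask: 255.0.0.0
Wildcard = 255.255.255.255 - subnet mask
255 - 255 = 0
255 - 0 = 255
255 - 0 = 255
255 - 0 = 255
Wildcard: 0.255.255.255


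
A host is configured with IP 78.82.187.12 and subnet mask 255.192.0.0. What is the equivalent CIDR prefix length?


Binary: 11111111.11000000.00000000.00000000
Count leading 1s
Prefix: /10


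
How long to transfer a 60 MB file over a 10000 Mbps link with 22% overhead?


Effective throughput = 10000 * (1 - 22/100) = 7800 Mbps
File size in Mb = 60 * 8 = 480 Mb
Time = 480 / 7800
Time = 0.0615 seconds


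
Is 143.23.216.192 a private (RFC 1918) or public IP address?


RFC 1918 private ranges:
  10.0.0.0/8 (10.0.0.0 - 10.255.255.255)
  172.16.0.0/12 (172.16.0.0 - 172.31.255.255)
  192.168.0.0/16 (192.168.0.0 - 192.168.255.255)
Public (not in any RFC 1918 range)


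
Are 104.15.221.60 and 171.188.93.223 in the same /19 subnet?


Mask: 255.255.224.0
104.15.221.60 AND mask = 104.15.192.0
171.188.93.223 AND mask = 171.188.64.0
No, different subnets (104.15.192.0 vs 171.188.64.0)


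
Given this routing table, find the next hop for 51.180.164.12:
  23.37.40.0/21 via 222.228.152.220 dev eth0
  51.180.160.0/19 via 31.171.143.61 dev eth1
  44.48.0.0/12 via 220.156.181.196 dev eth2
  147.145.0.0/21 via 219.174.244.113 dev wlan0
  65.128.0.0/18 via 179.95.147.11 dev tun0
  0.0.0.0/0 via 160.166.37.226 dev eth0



Longest prefix match for 51.180.164.12:
  /21 23.37.40.0: no
  /19 51.180.160.0: MATCH
  /12 44.48.0.0: no
  /21 147.145.0.0: no
  /18 65.128.0.0: no
  /0 0.0.0.0: MATCH
Selected: next-hop 31.171.143.61 via eth1 (matched /19)


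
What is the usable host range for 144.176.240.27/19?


Network: 144.176.224.0
Broadcast: 144.176.255.255
First usable = network + 1
Last usable = broadcast - 1
Range: 144.176.224.1 to 144.176.255.254


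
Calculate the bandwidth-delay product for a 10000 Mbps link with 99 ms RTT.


BDP = bandwidth * RTT
= 10000 Mbps * 99 ms
= 10000 * 1e6 * 99 / 1000 bits
= 990000000 bits
= 123750000 bytes
= 120849.6094 KB
BDP = 990000000 bits (123750000 bytes)


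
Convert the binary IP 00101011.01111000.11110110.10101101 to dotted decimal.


00101011 = 43
01111000 = 120
11110110 = 246
10101101 = 173
IP: 43.120.246.173


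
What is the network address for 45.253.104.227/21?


IP:   00101101.11111101.01101000.11100011
Mask: 11111111.11111111.11111000.00000000
AND operation:
Net:  00101101.11111101.01101000.00000000
Network: 45.253.104.0/21


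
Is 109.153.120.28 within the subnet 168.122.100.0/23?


Subnet network: 168.122.100.0
Test IP AND mask: 109.153.120.0
No, 109.153.120.28 is not in 168.122.100.0/23


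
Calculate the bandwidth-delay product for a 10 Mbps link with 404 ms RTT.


BDP = bandwidth * RTT
= 10 Mbps * 404 ms
= 10 * 1e6 * 404 / 1000 bits
= 4040000 bits
= 505000 bytes
= 493.1641 KB
BDP = 4040000 bits (505000 bytes)


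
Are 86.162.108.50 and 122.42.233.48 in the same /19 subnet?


Mask: 255.255.224.0
86.162.108.50 AND mask = 86.162.96.0
122.42.233.48 AND mask = 122.42.224.0
No, different subnets (86.162.96.0 vs 122.42.224.0)


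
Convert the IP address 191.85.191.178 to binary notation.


191 = 10111111
85 = 01010101
191 = 10111111
178 = 10110010
Binary: 10111111.01010101.10111111.10110010


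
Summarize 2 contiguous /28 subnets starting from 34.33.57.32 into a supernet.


Original prefix: /28
Number of subnets: 2 = 2^1
New prefix = 28 - 1 = 27
Supernet: 34.33.57.32/27


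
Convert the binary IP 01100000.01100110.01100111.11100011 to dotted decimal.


01100000 = 96
01100110 = 102
01100111 = 103
11100011 = 227
IP: 96.102.103.227


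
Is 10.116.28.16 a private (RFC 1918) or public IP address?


RFC 1918 private ranges:
  10.0.0.0/8 (10.0.0.0 - 10.255.255.255)
  172.16.0.0/12 (172.16.0.0 - 172.31.255.255)
  192.168.0.0/16 (192.168.0.0 - 192.168.255.255)
Private (in 10.0.0.0/8)


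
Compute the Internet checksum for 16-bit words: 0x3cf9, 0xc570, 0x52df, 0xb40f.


Sum all words (with carry folding):
+ 0x3cf9 = 0x3cf9
+ 0xc570 = 0x026a
+ 0x52df = 0x5549
+ 0xb40f = 0x0959
One's complement: ~0x0959
Checksum = 0xf6a6


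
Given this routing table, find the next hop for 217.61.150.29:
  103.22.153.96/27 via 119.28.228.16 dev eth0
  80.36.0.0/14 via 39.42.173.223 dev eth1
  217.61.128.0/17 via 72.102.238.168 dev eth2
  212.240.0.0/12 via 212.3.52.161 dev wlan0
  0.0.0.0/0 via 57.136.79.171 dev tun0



Longest prefix match for 217.61.150.29:
  /27 103.22.153.96: no
  /14 80.36.0.0: no
  /17 217.61.128.0: MATCH
  /12 212.240.0.0: no
  /0 0.0.0.0: MATCH
Selected: next-hop 72.102.238.168 via eth2 (matched /17)


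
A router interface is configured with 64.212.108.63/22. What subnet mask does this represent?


/22 means 22 network bits, 10 host bits
Binary: 11111111111111111111110000000000
Mask: 255.255.252.0


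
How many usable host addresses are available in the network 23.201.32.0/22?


Host bits = 32 - 22 = 10
Total addresses = 2^10 = 1024
Usable = total - 2 (network and broadcast)
Usable hosts: 1022


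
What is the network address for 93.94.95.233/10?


IP:   01011101.01011110.01011111.11101001
Mask: 11111111.11000000.00000000.00000000
AND operation:
Net:  01011101.01000000.00000000.00000000
Network: 93.64.0.0/10


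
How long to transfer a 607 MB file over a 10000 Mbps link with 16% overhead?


Effective throughput = 10000 * (1 - 16/100) = 8400 Mbps
File size in Mb = 607 * 8 = 4856 Mb
Time = 4856 / 8400
Time = 0.5781 seconds


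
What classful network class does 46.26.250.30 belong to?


First octet: 46
Binary: 00101110
0xxxxxxx -> Class A (1-126)
Class A, default mask 255.0.0.0 (/8)


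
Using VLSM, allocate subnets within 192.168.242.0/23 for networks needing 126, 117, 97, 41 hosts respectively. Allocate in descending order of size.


126 hosts -> /25 (126 usable): 192.168.242.0/25
117 hosts -> /25 (126 usable): 192.168.242.128/25
97 hosts -> /25 (126 usable): 192.168.243.0/25
41 hosts -> /26 (62 usable): 192.168.243.128/26
Allocation: 192.168.242.0/25 (126 hosts, 126 usable); 192.168.242.128/25 (117 hosts, 126 usable); 192.168.243.0/25 (97 hosts, 126 usable); 192.168.243.128/26 (41 hosts, 62 usable)


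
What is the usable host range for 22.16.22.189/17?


Network: 22.16.0.0
Broadcast: 22.16.127.255
First usable = network + 1
Last usable = broadcast - 1
Range: 22.16.0.1 to 22.16.127.254


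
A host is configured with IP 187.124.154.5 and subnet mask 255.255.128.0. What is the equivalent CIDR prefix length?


Binary: 11111111.11111111.10000000.00000000
Count leading 1s
Prefix: /17


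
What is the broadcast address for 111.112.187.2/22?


Network: 111.112.184.0/22
Host bits = 10
Set all host bits to 1:
Broadcast: 111.112.187.255


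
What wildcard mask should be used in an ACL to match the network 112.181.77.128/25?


Subnet mask: 255.255.255.128
Wildcard = 255.255.255.255 - subnet mask
255 - 255 = 0
255 - 255 = 0
255 - 255 = 0
255 - 128 = 127
Wildcard: 0.0.0.127


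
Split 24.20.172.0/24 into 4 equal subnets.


New prefix = 24 + 2 = 26
Each subnet has 64 addresses
  24.20.172.0/26
  24.20.172.64/26
  24.20.172.128/26
  24.20.172.192/26
Subnets: 24.20.172.0/26, 24.20.172.64/26, 24.20.172.128/26, 24.20.172.192/26


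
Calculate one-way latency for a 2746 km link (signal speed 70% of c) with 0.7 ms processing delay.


Speed = 0.7 * 3e5 km/s = 210000 km/s
Propagation delay = 2746 / 210000 = 0.0131 s = 13.0762 ms
Processing delay = 0.7 ms
Total one-way latency = 13.7762 ms


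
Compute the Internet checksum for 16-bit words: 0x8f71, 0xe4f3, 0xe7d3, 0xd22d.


Sum all words (with carry folding):
+ 0x8f71 = 0x8f71
+ 0xe4f3 = 0x7465
+ 0xe7d3 = 0x5c39
+ 0xd22d = 0x2e67
One's complement: ~0x2e67
Checksum = 0xd198


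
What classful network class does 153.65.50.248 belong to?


First octet: 153
Binary: 10011001
10xxxxxx -> Class B (128-191)
Class B, default mask 255.255.0.0 (/16)


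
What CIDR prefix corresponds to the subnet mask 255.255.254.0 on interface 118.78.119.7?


Binary: 11111111.11111111.11111110.00000000
Count leading 1s
Prefix: /23


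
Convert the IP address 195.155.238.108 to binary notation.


195 = 11000011
155 = 10011011
238 = 11101110
108 = 01101100
Binary: 11000011.10011011.11101110.01101100


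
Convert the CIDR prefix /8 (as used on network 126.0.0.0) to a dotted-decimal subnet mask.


/8 means 8 network bits, 24 host bits
Binary: 11111111000000000000000000000000
Mask: 255.0.0.0


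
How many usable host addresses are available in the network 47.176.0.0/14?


Host bits = 32 - 14 = 18
Total addresses = 2^18 = 262144
Usable = total - 2 (network and broadcast)
Usable hosts: 262142


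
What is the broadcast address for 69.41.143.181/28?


Network: 69.41.143.176/28
Host bits = 4
Set all host bits to 1:
Broadcast: 69.41.143.191


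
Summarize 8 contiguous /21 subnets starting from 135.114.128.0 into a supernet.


Original prefix: /21
Number of subnets: 8 = 2^3
New prefix = 21 - 3 = 18
Supernet: 135.114.128.0/18


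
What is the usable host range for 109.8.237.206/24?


Network: 109.8.237.0
Broadcast: 109.8.237.255
First usable = network + 1
Last usable = broadcast - 1
Range: 109.8.237.1 to 109.8.237.254


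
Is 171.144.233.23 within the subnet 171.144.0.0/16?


Subnet network: 171.144.0.0
Test IP AND mask: 171.144.0.0
Yes, 171.144.233.23 is in 171.144.0.0/16


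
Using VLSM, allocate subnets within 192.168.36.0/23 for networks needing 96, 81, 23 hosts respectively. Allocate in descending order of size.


96 hosts -> /25 (126 usable): 192.168.36.0/25
81 hosts -> /25 (126 usable): 192.168.36.128/25
23 hosts -> /27 (30 usable): 192.168.37.0/27
Allocation: 192.168.36.0/25 (96 hosts, 126 usable); 192.168.36.128/25 (81 hosts, 126 usable); 192.168.37.0/27 (23 hosts, 30 usable)


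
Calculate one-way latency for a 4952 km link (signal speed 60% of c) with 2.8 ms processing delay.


Speed = 0.6 * 3e5 km/s = 180000 km/s
Propagation delay = 4952 / 180000 = 0.0275 s = 27.5111 ms
Processing delay = 2.8 ms
Total one-way latency = 30.3111 ms


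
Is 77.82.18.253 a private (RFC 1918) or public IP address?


RFC 1918 private ranges:
  10.0.0.0/8 (10.0.0.0 - 10.255.255.255)
  172.16.0.0/12 (172.16.0.0 - 172.31.255.255)
  192.168.0.0/16 (192.168.0.0 - 192.168.255.255)
Public (not in any RFC 1918 range)


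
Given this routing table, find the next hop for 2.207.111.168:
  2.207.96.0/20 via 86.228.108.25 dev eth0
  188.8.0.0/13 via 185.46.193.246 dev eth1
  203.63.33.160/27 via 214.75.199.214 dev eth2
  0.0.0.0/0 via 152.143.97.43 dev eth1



Longest prefix match for 2.207.111.168:
  /20 2.207.96.0: MATCH
  /13 188.8.0.0: no
  /27 203.63.33.160: no
  /0 0.0.0.0: MATCH
Selected: next-hop 86.228.108.25 via eth0 (matched /20)


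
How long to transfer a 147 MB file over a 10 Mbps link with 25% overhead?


Effective throughput = 10 * (1 - 25/100) = 7.5 Mbps
File size in Mb = 147 * 8 = 1176 Mb
Time = 1176 / 7.5
Time = 156.8 seconds


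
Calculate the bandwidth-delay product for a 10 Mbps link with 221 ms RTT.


BDP = bandwidth * RTT
= 10 Mbps * 221 ms
= 10 * 1e6 * 221 / 1000 bits
= 2210000 bits
= 276250 bytes
= 269.7754 KB
BDP = 2210000 bits (276250 bytes)


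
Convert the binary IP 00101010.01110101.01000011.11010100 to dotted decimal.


00101010 = 42
01110101 = 117
01000011 = 67
11010100 = 212
IP: 42.117.67.212


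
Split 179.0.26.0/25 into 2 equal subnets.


New prefix = 25 + 1 = 26
Each subnet has 64 addresses
  179.0.26.0/26
  179.0.26.64/26
Subnets: 179.0.26.0/26, 179.0.26.64/26


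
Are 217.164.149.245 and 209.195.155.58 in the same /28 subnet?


Mask: 255.255.255.240
217.164.149.245 AND mask = 217.164.149.240
209.195.155.58 AND mask = 209.195.155.48
No, different subnets (217.164.149.240 vs 209.195.155.48)


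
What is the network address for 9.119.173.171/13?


IP:   00001001.01110111.10101101.10101011
Mask: 11111111.11111000.00000000.00000000
AND operation:
Net:  00001001.01110000.00000000.00000000
Network: 9.112.0.0/13


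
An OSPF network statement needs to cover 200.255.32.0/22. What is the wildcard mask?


Subnet mask: 255.255.252.0
Wildcard = 255.255.255.255 - subnet mask
255 - 255 = 0
255 - 255 = 0
255 - 252 = 3
255 - 0 = 255
Wildcard: 0.0.3.255


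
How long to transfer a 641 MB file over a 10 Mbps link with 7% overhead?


Effective throughput = 10 * (1 - 7/100) = 9.3 Mbps
File size in Mb = 641 * 8 = 5128 Mb
Time = 5128 / 9.3
Time = 551.3978 seconds


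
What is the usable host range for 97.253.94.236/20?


Network: 97.253.80.0
Broadcast: 97.253.95.255
First usable = network + 1
Last usable = broadcast - 1
Range: 97.253.80.1 to 97.253.95.254


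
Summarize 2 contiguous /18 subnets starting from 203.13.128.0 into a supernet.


Original prefix: /18
Number of subnets: 2 = 2^1
New prefix = 18 - 1 = 17
Supernet: 203.13.128.0/17


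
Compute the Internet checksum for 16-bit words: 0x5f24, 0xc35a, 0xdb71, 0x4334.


Sum all words (with carry folding):
+ 0x5f24 = 0x5f24
+ 0xc35a = 0x227f
+ 0xdb71 = 0xfdf0
+ 0x4334 = 0x4125
One's complement: ~0x4125
Checksum = 0xbeda


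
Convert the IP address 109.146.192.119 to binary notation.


109 = 01101101
146 = 10010010
192 = 11000000
119 = 01110111
Binary: 01101101.10010010.11000000.01110111


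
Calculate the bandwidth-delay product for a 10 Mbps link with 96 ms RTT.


BDP = bandwidth * RTT
= 10 Mbps * 96 ms
= 10 * 1e6 * 96 / 1000 bits
= 960000 bits
= 120000 bytes
= 117.1875 KB
BDP = 960000 bits (120000 bytes)


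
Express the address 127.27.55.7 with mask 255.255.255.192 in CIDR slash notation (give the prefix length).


Binary: 11111111.11111111.11111111.11000000
Count leading 1s
Prefix: /26


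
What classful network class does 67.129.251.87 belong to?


First octet: 67
Binary: 01000011
0xxxxxxx -> Class A (1-126)
Class A, default mask 255.0.0.0 (/8)


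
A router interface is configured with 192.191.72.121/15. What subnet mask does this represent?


/15 means 15 network bits, 17 host bits
Binary: 11111111111111100000000000000000
Mask: 255.254.0.0


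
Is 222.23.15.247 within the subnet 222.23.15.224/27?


Subnet network: 222.23.15.224
Test IP AND mask: 222.23.15.224
Yes, 222.23.15.247 is in 222.23.15.224/27


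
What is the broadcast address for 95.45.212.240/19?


Network: 95.45.192.0/19
Host bits = 13
Set all host bits to 1:
Broadcast: 95.45.223.255


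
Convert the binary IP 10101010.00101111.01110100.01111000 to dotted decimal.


10101010 = 170
00101111 = 47
01110100 = 116
01111000 = 120
IP: 170.47.116.120


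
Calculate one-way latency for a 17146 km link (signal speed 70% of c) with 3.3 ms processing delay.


Speed = 0.7 * 3e5 km/s = 210000 km/s
Propagation delay = 17146 / 210000 = 0.0816 s = 81.6476 ms
Processing delay = 3.3 ms
Total one-way latency = 84.9476 ms


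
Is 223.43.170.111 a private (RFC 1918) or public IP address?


RFC 1918 private ranges:
  10.0.0.0/8 (10.0.0.0 - 10.255.255.255)
  172.16.0.0/12 (172.16.0.0 - 172.31.255.255)
  192.168.0.0/16 (192.168.0.0 - 192.168.255.255)
Public (not in any RFC 1918 range)


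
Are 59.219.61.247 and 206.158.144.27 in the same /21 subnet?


Mask: 255.255.248.0
59.219.61.247 AND mask = 59.219.56.0
206.158.144.27 AND mask = 206.158.144.0
No, different subnets (59.219.56.0 vs 206.158.144.0)


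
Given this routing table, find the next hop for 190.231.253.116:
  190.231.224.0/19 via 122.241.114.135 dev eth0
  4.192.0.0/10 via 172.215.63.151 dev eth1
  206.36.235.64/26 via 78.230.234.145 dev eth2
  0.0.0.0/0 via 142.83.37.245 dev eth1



Longest prefix match for 190.231.253.116:
  /19 190.231.224.0: MATCH
  /10 4.192.0.0: no
  /26 206.36.235.64: no
  /0 0.0.0.0: MATCH
Selected: next-hop 122.241.114.135 via eth0 (matched /19)


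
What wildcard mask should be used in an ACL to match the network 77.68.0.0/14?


Subnet mask: 255.252.0.0
Wildcard = 255.255.255.255 - subnet mask
255 - 255 = 0
255 - 252 = 3
255 - 0 = 255
255 - 0 = 255
Wildcard: 0.3.255.255


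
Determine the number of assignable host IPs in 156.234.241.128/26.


Host bits = 32 - 26 = 6
Total addresses = 2^6 = 64
Usable = total - 2 (network and broadcast)
Usable hosts: 62


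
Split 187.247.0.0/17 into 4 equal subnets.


New prefix = 17 + 2 = 19
Each subnet has 8192 addresses
  187.247.0.0/19
  187.247.32.0/19
  187.247.64.0/19
  187.247.96.0/19
Subnets: 187.247.0.0/19, 187.247.32.0/19, 187.247.64.0/19, 187.247.96.0/19


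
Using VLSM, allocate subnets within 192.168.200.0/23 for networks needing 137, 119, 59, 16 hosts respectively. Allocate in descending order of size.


137 hosts -> /24 (254 usable): 192.168.200.0/24
119 hosts -> /25 (126 usable): 192.168.201.0/25
59 hosts -> /26 (62 usable): 192.168.201.128/26
16 hosts -> /27 (30 usable): 192.168.201.192/27
Allocation: 192.168.200.0/24 (137 hosts, 254 usable); 192.168.201.0/25 (119 hosts, 126 usable); 192.168.201.128/26 (59 hosts, 62 usable); 192.168.201.192/27 (16 hosts, 30 usable)


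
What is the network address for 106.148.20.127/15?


IP:   01101010.10010100.00010100.01111111
Mask: 11111111.11111110.00000000.00000000
AND operation:
Net:  01101010.10010100.00000000.00000000
Network: 106.148.0.0/15


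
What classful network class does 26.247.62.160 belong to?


First octet: 26
Binary: 00011010
0xxxxxxx -> Class A (1-126)
Class A, default mask 255.0.0.0 (/8)


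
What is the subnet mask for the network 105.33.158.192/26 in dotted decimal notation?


/26 means 26 network bits, 6 host bits
Binary: 11111111111111111111111111000000
Mask: 255.255.255.192


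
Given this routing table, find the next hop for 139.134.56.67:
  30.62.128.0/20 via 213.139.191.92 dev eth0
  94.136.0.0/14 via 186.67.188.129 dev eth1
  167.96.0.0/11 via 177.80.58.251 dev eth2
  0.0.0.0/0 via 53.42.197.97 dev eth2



Longest prefix match for 139.134.56.67:
  /20 30.62.128.0: no
  /14 94.136.0.0: no
  /11 167.96.0.0: no
  /0 0.0.0.0: MATCH
Selected: next-hop 53.42.197.97 via eth2 (matched /0)


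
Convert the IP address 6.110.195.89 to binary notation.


6 = 00000110
110 = 01101110
195 = 11000011
89 = 01011001
Binary: 00000110.01101110.11000011.01011001


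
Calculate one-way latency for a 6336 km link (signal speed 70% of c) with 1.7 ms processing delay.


Speed = 0.7 * 3e5 km/s = 210000 km/s
Propagation delay = 6336 / 210000 = 0.0302 s = 30.1714 ms
Processing delay = 1.7 ms
Total one-way latency = 31.8714 ms


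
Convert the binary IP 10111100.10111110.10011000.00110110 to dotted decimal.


10111100 = 188
10111110 = 190
10011000 = 152
00110110 = 54
IP: 188.190.152.54


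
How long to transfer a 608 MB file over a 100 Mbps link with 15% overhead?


Effective throughput = 100 * (1 - 15/100) = 85 Mbps
File size in Mb = 608 * 8 = 4864 Mb
Time = 4864 / 85
Time = 57.2235 seconds


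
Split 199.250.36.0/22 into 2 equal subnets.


New prefix = 22 + 1 = 23
Each subnet has 512 addresses
  199.250.36.0/23
  199.250.38.0/23
Subnets: 199.250.36.0/23, 199.250.38.0/23


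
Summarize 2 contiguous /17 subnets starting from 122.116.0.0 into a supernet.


Original prefix: /17
Number of subnets: 2 = 2^1
New prefix = 17 - 1 = 16
Supernet: 122.116.0.0/16


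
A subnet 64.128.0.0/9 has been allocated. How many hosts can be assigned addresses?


Host bits = 32 - 9 = 23
Total addresses = 2^23 = 8388608
Usable = total - 2 (network and broadcast)
Usable hosts: 8388606


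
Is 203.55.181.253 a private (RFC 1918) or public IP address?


RFC 1918 private ranges:
  10.0.0.0/8 (10.0.0.0 - 10.255.255.255)
  172.16.0.0/12 (172.16.0.0 - 172.31.255.255)
  192.168.0.0/16 (192.168.0.0 - 192.168.255.255)
Public (not in any RFC 1918 range)


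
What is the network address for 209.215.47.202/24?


IP:   11010001.11010111.00101111.11001010
Mask: 11111111.11111111.11111111.00000000
AND operation:
Net:  11010001.11010111.00101111.00000000
Network: 209.215.47.0/24


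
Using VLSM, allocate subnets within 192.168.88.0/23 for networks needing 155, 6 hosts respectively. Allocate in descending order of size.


155 hosts -> /24 (254 usable): 192.168.88.0/24
6 hosts -> /29 (6 usable): 192.168.89.0/29
Allocation: 192.168.88.0/24 (155 hosts, 254 usable); 192.168.89.0/29 (6 hosts, 6 usable)


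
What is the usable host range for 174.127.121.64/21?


Network: 174.127.120.0
Broadcast: 174.127.127.255
First usable = network + 1
Last usable = broadcast - 1
Range: 174.127.120.1 to 174.127.127.254


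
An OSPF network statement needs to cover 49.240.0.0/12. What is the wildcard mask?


Subnet mask: 255.240.0.0
Wildcard = 255.255.255.255 - subnet mask
255 - 255 = 0
255 - 240 = 15
255 - 0 = 255
255 - 0 = 255
Wildcard: 0.15.255.255


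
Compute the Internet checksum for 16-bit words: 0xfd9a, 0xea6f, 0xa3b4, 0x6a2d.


Sum all words (with carry folding):
+ 0xfd9a = 0xfd9a
+ 0xea6f = 0xe80a
+ 0xa3b4 = 0x8bbf
+ 0x6a2d = 0xf5ec
One's complement: ~0xf5ec
Checksum = 0x0a13


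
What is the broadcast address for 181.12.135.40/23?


Network: 181.12.134.0/23
Host bits = 9
Set all host bits to 1:
Broadcast: 181.12.135.255


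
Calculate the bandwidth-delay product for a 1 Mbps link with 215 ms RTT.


BDP = bandwidth * RTT
= 1 Mbps * 215 ms
= 1 * 1e6 * 215 / 1000 bits
= 215000 bits
= 26875 bytes
= 26.2451 KB
BDP = 215000 bits (26875 bytes)


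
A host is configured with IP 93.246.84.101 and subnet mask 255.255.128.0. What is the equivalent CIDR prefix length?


Binary: 11111111.11111111.10000000.00000000
Count leading 1s
Prefix: /17


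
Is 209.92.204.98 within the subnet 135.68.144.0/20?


Subnet network: 135.68.144.0
Test IP AND mask: 209.92.192.0
No, 209.92.204.98 is not in 135.68.144.0/20


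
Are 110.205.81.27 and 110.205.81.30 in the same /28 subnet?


Mask: 255.255.255.240
110.205.81.27 AND mask = 110.205.81.16
110.205.81.30 AND mask = 110.205.81.16
Yes, same subnet (110.205.81.16)


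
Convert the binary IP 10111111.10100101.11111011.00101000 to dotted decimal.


10111111 = 191
10100101 = 165
11111011 = 251
00101000 = 40
IP: 191.165.251.40


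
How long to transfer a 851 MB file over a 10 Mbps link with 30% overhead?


Effective throughput = 10 * (1 - 30/100) = 7 Mbps
File size in Mb = 851 * 8 = 6808 Mb
Time = 6808 / 7
Time = 972.5714 seconds


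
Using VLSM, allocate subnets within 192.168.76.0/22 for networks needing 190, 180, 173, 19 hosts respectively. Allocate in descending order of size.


190 hosts -> /24 (254 usable): 192.168.76.0/24
180 hosts -> /24 (254 usable): 192.168.77.0/24
173 hosts -> /24 (254 usable): 192.168.78.0/24
19 hosts -> /27 (30 usable): 192.168.79.0/27
Allocation: 192.168.76.0/24 (190 hosts, 254 usable); 192.168.77.0/24 (180 hosts, 254 usable); 192.168.78.0/24 (173 hosts, 254 usable); 192.168.79.0/27 (19 hosts, 30 usable)


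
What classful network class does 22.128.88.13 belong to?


First octet: 22
Binary: 00010110
0xxxxxxx -> Class A (1-126)
Class A, default mask 255.0.0.0 (/8)


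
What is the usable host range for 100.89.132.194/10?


Network: 100.64.0.0
Broadcast: 100.127.255.255
First usable = network + 1
Last usable = broadcast - 1
Range: 100.64.0.1 to 100.127.255.254


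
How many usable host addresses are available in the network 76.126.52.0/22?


Host bits = 32 - 22 = 10
Total addresses = 2^10 = 1024
Usable = total - 2 (network and broadcast)
Usable hosts: 1022


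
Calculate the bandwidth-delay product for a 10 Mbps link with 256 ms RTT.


BDP = bandwidth * RTT
= 10 Mbps * 256 ms
= 10 * 1e6 * 256 / 1000 bits
= 2560000 bits
= 320000 bytes
= 312.5 KB
BDP = 2560000 bits (320000 bytes)


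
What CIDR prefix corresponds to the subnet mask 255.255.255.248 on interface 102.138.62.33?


Binary: 11111111.11111111.11111111.11111000
Count leading 1s
Prefix: /29


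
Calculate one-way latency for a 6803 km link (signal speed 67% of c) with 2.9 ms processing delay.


Speed = 0.67 * 3e5 km/s = 201000 km/s
Propagation delay = 6803 / 201000 = 0.0338 s = 33.8458 ms
Processing delay = 2.9 ms
Total one-way latency = 36.7458 ms


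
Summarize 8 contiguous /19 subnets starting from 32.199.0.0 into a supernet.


Original prefix: /19
Number of subnets: 8 = 2^3
New prefix = 19 - 3 = 16
Supernet: 32.199.0.0/16


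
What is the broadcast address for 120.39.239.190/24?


Network: 120.39.239.0/24
Host bits = 8
Set all host bits to 1:
Broadcast: 120.39.239.255


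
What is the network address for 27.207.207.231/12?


IP:   00011011.11001111.11001111.11100111
Mask: 11111111.11110000.00000000.00000000
AND operation:
Net:  00011011.11000000.00000000.00000000
Network: 27.192.0.0/12


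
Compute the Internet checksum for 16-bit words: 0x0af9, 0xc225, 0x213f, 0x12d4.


Sum all words (with carry folding):
+ 0x0af9 = 0x0af9
+ 0xc225 = 0xcd1e
+ 0x213f = 0xee5d
+ 0x12d4 = 0x0132
One's complement: ~0x0132
Checksum = 0xfecd


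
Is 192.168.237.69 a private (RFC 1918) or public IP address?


RFC 1918 private ranges:
  10.0.0.0/8 (10.0.0.0 - 10.255.255.255)
  172.16.0.0/12 (172.16.0.0 - 172.31.255.255)
  192.168.0.0/16 (192.168.0.0 - 192.168.255.255)
Private (in 192.168.0.0/16)


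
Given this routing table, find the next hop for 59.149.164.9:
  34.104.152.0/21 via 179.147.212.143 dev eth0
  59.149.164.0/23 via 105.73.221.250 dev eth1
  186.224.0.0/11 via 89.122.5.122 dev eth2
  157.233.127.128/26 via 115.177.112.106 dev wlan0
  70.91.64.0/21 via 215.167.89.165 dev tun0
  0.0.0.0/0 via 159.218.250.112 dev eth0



Longest prefix match for 59.149.164.9:
  /21 34.104.152.0: no
  /23 59.149.164.0: MATCH
  /11 186.224.0.0: no
  /26 157.233.127.128: no
  /21 70.91.64.0: no
  /0 0.0.0.0: MATCH
Selected: next-hop 105.73.221.250 via eth1 (matched /23)


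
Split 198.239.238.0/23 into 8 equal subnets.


New prefix = 23 + 3 = 26
Each subnet has 64 addresses
  198.239.238.0/26
  198.239.238.64/26
  198.239.238.128/26
  198.239.238.192/26
  198.239.239.0/26
  198.239.239.64/26
  198.239.239.128/26
  198.239.239.192/26
Subnets: 198.239.238.0/26, 198.239.238.64/26, 198.239.238.128/26, 198.239.238.192/26, 198.239.239.0/26, 198.239.239.64/26, 198.239.239.128/26, 198.239.239.192/26


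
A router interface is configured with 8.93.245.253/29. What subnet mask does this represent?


/29 means 29 network bits, 3 host bits
Binary: 11111111111111111111111111111000
Mask: 255.255.255.248


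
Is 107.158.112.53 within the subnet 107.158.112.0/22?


Subnet network: 107.158.112.0
Test IP AND mask: 107.158.112.0
Yes, 107.158.112.53 is in 107.158.112.0/22


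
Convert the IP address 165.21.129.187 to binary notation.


165 = 10100101
21 = 00010101
129 = 10000001
187 = 10111011
Binary: 10100101.00010101.10000001.10111011


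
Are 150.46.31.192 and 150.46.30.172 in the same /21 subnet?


Mask: 255.255.248.0
150.46.31.192 AND mask = 150.46.24.0
150.46.30.172 AND mask = 150.46.24.0
Yes, same subnet (150.46.24.0)


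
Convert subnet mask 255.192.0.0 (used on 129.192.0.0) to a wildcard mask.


Subnet mask: 255.192.0.0
Wildcard = 255.255.255.255 - subnet mask
255 - 255 = 0
255 - 192 = 63
255 - 0 = 255
255 - 0 = 255
Wildcard: 0.63.255.255


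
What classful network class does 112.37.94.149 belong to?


First octet: 112
Binary: 01110000
0xxxxxxx -> Class A (1-126)
Class A, default mask 255.0.0.0 (/8)


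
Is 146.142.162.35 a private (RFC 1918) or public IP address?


RFC 1918 private ranges:
  10.0.0.0/8 (10.0.0.0 - 10.255.255.255)
  172.16.0.0/12 (172.16.0.0 - 172.31.255.255)
  192.168.0.0/16 (192.168.0.0 - 192.168.255.255)
Public (not in any RFC 1918 range)


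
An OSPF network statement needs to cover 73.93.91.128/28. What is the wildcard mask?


Subnet mask: 255.255.255.240
Wildcard = 255.255.255.255 - subnet mask
255 - 255 = 0
255 - 255 = 0
255 - 255 = 0
255 - 240 = 15
Wildcard: 0.0.0.15
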